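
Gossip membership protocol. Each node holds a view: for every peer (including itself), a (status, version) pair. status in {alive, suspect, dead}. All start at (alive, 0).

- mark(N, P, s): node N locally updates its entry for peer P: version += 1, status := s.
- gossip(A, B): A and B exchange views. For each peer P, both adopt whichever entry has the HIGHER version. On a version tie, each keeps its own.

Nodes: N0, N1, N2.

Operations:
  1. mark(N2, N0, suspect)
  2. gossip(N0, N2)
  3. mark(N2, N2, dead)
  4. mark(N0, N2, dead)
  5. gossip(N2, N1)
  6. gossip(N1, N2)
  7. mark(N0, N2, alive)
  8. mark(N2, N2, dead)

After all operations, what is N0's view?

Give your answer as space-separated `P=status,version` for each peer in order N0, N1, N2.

Answer: N0=suspect,1 N1=alive,0 N2=alive,2

Derivation:
Op 1: N2 marks N0=suspect -> (suspect,v1)
Op 2: gossip N0<->N2 -> N0.N0=(suspect,v1) N0.N1=(alive,v0) N0.N2=(alive,v0) | N2.N0=(suspect,v1) N2.N1=(alive,v0) N2.N2=(alive,v0)
Op 3: N2 marks N2=dead -> (dead,v1)
Op 4: N0 marks N2=dead -> (dead,v1)
Op 5: gossip N2<->N1 -> N2.N0=(suspect,v1) N2.N1=(alive,v0) N2.N2=(dead,v1) | N1.N0=(suspect,v1) N1.N1=(alive,v0) N1.N2=(dead,v1)
Op 6: gossip N1<->N2 -> N1.N0=(suspect,v1) N1.N1=(alive,v0) N1.N2=(dead,v1) | N2.N0=(suspect,v1) N2.N1=(alive,v0) N2.N2=(dead,v1)
Op 7: N0 marks N2=alive -> (alive,v2)
Op 8: N2 marks N2=dead -> (dead,v2)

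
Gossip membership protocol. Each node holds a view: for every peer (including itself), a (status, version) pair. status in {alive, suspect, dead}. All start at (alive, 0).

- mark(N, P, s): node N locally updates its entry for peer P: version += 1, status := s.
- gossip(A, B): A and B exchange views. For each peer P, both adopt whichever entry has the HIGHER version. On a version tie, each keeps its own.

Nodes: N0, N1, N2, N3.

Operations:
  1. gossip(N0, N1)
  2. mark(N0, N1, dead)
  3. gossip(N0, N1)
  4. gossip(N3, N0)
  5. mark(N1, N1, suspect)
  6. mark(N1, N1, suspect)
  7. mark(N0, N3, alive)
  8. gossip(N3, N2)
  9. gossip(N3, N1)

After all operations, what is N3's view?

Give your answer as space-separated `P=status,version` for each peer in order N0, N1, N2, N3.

Answer: N0=alive,0 N1=suspect,3 N2=alive,0 N3=alive,0

Derivation:
Op 1: gossip N0<->N1 -> N0.N0=(alive,v0) N0.N1=(alive,v0) N0.N2=(alive,v0) N0.N3=(alive,v0) | N1.N0=(alive,v0) N1.N1=(alive,v0) N1.N2=(alive,v0) N1.N3=(alive,v0)
Op 2: N0 marks N1=dead -> (dead,v1)
Op 3: gossip N0<->N1 -> N0.N0=(alive,v0) N0.N1=(dead,v1) N0.N2=(alive,v0) N0.N3=(alive,v0) | N1.N0=(alive,v0) N1.N1=(dead,v1) N1.N2=(alive,v0) N1.N3=(alive,v0)
Op 4: gossip N3<->N0 -> N3.N0=(alive,v0) N3.N1=(dead,v1) N3.N2=(alive,v0) N3.N3=(alive,v0) | N0.N0=(alive,v0) N0.N1=(dead,v1) N0.N2=(alive,v0) N0.N3=(alive,v0)
Op 5: N1 marks N1=suspect -> (suspect,v2)
Op 6: N1 marks N1=suspect -> (suspect,v3)
Op 7: N0 marks N3=alive -> (alive,v1)
Op 8: gossip N3<->N2 -> N3.N0=(alive,v0) N3.N1=(dead,v1) N3.N2=(alive,v0) N3.N3=(alive,v0) | N2.N0=(alive,v0) N2.N1=(dead,v1) N2.N2=(alive,v0) N2.N3=(alive,v0)
Op 9: gossip N3<->N1 -> N3.N0=(alive,v0) N3.N1=(suspect,v3) N3.N2=(alive,v0) N3.N3=(alive,v0) | N1.N0=(alive,v0) N1.N1=(suspect,v3) N1.N2=(alive,v0) N1.N3=(alive,v0)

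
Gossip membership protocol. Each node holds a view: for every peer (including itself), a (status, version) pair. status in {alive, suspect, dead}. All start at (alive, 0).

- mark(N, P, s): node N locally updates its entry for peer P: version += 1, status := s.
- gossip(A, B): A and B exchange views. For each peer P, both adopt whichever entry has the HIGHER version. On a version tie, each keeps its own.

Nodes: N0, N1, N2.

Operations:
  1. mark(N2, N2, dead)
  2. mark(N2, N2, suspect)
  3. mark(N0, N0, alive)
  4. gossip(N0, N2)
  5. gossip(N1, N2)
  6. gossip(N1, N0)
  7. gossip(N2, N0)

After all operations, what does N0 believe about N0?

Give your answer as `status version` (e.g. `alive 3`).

Op 1: N2 marks N2=dead -> (dead,v1)
Op 2: N2 marks N2=suspect -> (suspect,v2)
Op 3: N0 marks N0=alive -> (alive,v1)
Op 4: gossip N0<->N2 -> N0.N0=(alive,v1) N0.N1=(alive,v0) N0.N2=(suspect,v2) | N2.N0=(alive,v1) N2.N1=(alive,v0) N2.N2=(suspect,v2)
Op 5: gossip N1<->N2 -> N1.N0=(alive,v1) N1.N1=(alive,v0) N1.N2=(suspect,v2) | N2.N0=(alive,v1) N2.N1=(alive,v0) N2.N2=(suspect,v2)
Op 6: gossip N1<->N0 -> N1.N0=(alive,v1) N1.N1=(alive,v0) N1.N2=(suspect,v2) | N0.N0=(alive,v1) N0.N1=(alive,v0) N0.N2=(suspect,v2)
Op 7: gossip N2<->N0 -> N2.N0=(alive,v1) N2.N1=(alive,v0) N2.N2=(suspect,v2) | N0.N0=(alive,v1) N0.N1=(alive,v0) N0.N2=(suspect,v2)

Answer: alive 1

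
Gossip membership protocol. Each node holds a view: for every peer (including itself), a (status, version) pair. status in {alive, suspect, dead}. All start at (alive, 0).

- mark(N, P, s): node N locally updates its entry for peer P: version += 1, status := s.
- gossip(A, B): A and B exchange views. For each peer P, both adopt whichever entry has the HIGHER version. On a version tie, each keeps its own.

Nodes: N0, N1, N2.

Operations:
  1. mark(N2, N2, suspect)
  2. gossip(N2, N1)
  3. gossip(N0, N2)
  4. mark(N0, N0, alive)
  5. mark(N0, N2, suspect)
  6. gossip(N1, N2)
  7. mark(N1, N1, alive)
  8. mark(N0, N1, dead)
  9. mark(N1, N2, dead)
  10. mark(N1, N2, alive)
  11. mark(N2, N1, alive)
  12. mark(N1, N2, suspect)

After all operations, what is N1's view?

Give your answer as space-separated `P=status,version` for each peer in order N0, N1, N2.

Answer: N0=alive,0 N1=alive,1 N2=suspect,4

Derivation:
Op 1: N2 marks N2=suspect -> (suspect,v1)
Op 2: gossip N2<->N1 -> N2.N0=(alive,v0) N2.N1=(alive,v0) N2.N2=(suspect,v1) | N1.N0=(alive,v0) N1.N1=(alive,v0) N1.N2=(suspect,v1)
Op 3: gossip N0<->N2 -> N0.N0=(alive,v0) N0.N1=(alive,v0) N0.N2=(suspect,v1) | N2.N0=(alive,v0) N2.N1=(alive,v0) N2.N2=(suspect,v1)
Op 4: N0 marks N0=alive -> (alive,v1)
Op 5: N0 marks N2=suspect -> (suspect,v2)
Op 6: gossip N1<->N2 -> N1.N0=(alive,v0) N1.N1=(alive,v0) N1.N2=(suspect,v1) | N2.N0=(alive,v0) N2.N1=(alive,v0) N2.N2=(suspect,v1)
Op 7: N1 marks N1=alive -> (alive,v1)
Op 8: N0 marks N1=dead -> (dead,v1)
Op 9: N1 marks N2=dead -> (dead,v2)
Op 10: N1 marks N2=alive -> (alive,v3)
Op 11: N2 marks N1=alive -> (alive,v1)
Op 12: N1 marks N2=suspect -> (suspect,v4)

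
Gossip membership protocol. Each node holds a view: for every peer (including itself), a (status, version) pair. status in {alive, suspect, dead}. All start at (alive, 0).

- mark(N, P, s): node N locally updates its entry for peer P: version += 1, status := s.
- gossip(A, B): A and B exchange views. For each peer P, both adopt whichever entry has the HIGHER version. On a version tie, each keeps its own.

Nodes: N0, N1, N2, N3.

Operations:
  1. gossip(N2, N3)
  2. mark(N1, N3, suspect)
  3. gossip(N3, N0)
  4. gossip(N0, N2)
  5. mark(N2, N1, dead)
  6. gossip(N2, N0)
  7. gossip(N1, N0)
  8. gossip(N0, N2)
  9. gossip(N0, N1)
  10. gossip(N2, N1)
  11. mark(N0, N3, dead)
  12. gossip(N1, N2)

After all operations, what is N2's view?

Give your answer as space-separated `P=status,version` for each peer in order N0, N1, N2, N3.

Op 1: gossip N2<->N3 -> N2.N0=(alive,v0) N2.N1=(alive,v0) N2.N2=(alive,v0) N2.N3=(alive,v0) | N3.N0=(alive,v0) N3.N1=(alive,v0) N3.N2=(alive,v0) N3.N3=(alive,v0)
Op 2: N1 marks N3=suspect -> (suspect,v1)
Op 3: gossip N3<->N0 -> N3.N0=(alive,v0) N3.N1=(alive,v0) N3.N2=(alive,v0) N3.N3=(alive,v0) | N0.N0=(alive,v0) N0.N1=(alive,v0) N0.N2=(alive,v0) N0.N3=(alive,v0)
Op 4: gossip N0<->N2 -> N0.N0=(alive,v0) N0.N1=(alive,v0) N0.N2=(alive,v0) N0.N3=(alive,v0) | N2.N0=(alive,v0) N2.N1=(alive,v0) N2.N2=(alive,v0) N2.N3=(alive,v0)
Op 5: N2 marks N1=dead -> (dead,v1)
Op 6: gossip N2<->N0 -> N2.N0=(alive,v0) N2.N1=(dead,v1) N2.N2=(alive,v0) N2.N3=(alive,v0) | N0.N0=(alive,v0) N0.N1=(dead,v1) N0.N2=(alive,v0) N0.N3=(alive,v0)
Op 7: gossip N1<->N0 -> N1.N0=(alive,v0) N1.N1=(dead,v1) N1.N2=(alive,v0) N1.N3=(suspect,v1) | N0.N0=(alive,v0) N0.N1=(dead,v1) N0.N2=(alive,v0) N0.N3=(suspect,v1)
Op 8: gossip N0<->N2 -> N0.N0=(alive,v0) N0.N1=(dead,v1) N0.N2=(alive,v0) N0.N3=(suspect,v1) | N2.N0=(alive,v0) N2.N1=(dead,v1) N2.N2=(alive,v0) N2.N3=(suspect,v1)
Op 9: gossip N0<->N1 -> N0.N0=(alive,v0) N0.N1=(dead,v1) N0.N2=(alive,v0) N0.N3=(suspect,v1) | N1.N0=(alive,v0) N1.N1=(dead,v1) N1.N2=(alive,v0) N1.N3=(suspect,v1)
Op 10: gossip N2<->N1 -> N2.N0=(alive,v0) N2.N1=(dead,v1) N2.N2=(alive,v0) N2.N3=(suspect,v1) | N1.N0=(alive,v0) N1.N1=(dead,v1) N1.N2=(alive,v0) N1.N3=(suspect,v1)
Op 11: N0 marks N3=dead -> (dead,v2)
Op 12: gossip N1<->N2 -> N1.N0=(alive,v0) N1.N1=(dead,v1) N1.N2=(alive,v0) N1.N3=(suspect,v1) | N2.N0=(alive,v0) N2.N1=(dead,v1) N2.N2=(alive,v0) N2.N3=(suspect,v1)

Answer: N0=alive,0 N1=dead,1 N2=alive,0 N3=suspect,1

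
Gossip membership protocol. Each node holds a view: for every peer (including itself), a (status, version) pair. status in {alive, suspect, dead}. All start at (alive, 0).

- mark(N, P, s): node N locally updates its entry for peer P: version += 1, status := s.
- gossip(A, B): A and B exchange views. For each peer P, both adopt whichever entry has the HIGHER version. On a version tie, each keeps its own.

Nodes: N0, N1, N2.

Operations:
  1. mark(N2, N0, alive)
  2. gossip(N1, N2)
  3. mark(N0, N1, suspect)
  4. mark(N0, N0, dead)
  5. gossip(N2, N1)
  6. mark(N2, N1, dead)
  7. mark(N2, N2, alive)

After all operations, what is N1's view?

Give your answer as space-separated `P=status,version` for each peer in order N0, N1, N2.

Op 1: N2 marks N0=alive -> (alive,v1)
Op 2: gossip N1<->N2 -> N1.N0=(alive,v1) N1.N1=(alive,v0) N1.N2=(alive,v0) | N2.N0=(alive,v1) N2.N1=(alive,v0) N2.N2=(alive,v0)
Op 3: N0 marks N1=suspect -> (suspect,v1)
Op 4: N0 marks N0=dead -> (dead,v1)
Op 5: gossip N2<->N1 -> N2.N0=(alive,v1) N2.N1=(alive,v0) N2.N2=(alive,v0) | N1.N0=(alive,v1) N1.N1=(alive,v0) N1.N2=(alive,v0)
Op 6: N2 marks N1=dead -> (dead,v1)
Op 7: N2 marks N2=alive -> (alive,v1)

Answer: N0=alive,1 N1=alive,0 N2=alive,0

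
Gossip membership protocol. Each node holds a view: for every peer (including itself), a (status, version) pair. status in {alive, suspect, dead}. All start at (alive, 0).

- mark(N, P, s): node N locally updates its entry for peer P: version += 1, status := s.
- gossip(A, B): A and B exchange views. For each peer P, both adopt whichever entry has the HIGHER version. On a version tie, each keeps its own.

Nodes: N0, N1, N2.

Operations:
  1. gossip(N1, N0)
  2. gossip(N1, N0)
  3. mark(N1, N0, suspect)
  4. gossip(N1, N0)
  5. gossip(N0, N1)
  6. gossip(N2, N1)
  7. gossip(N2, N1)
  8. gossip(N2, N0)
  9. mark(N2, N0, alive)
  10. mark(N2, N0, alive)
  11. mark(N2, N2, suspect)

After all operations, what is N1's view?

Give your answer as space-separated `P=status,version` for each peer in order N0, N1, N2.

Op 1: gossip N1<->N0 -> N1.N0=(alive,v0) N1.N1=(alive,v0) N1.N2=(alive,v0) | N0.N0=(alive,v0) N0.N1=(alive,v0) N0.N2=(alive,v0)
Op 2: gossip N1<->N0 -> N1.N0=(alive,v0) N1.N1=(alive,v0) N1.N2=(alive,v0) | N0.N0=(alive,v0) N0.N1=(alive,v0) N0.N2=(alive,v0)
Op 3: N1 marks N0=suspect -> (suspect,v1)
Op 4: gossip N1<->N0 -> N1.N0=(suspect,v1) N1.N1=(alive,v0) N1.N2=(alive,v0) | N0.N0=(suspect,v1) N0.N1=(alive,v0) N0.N2=(alive,v0)
Op 5: gossip N0<->N1 -> N0.N0=(suspect,v1) N0.N1=(alive,v0) N0.N2=(alive,v0) | N1.N0=(suspect,v1) N1.N1=(alive,v0) N1.N2=(alive,v0)
Op 6: gossip N2<->N1 -> N2.N0=(suspect,v1) N2.N1=(alive,v0) N2.N2=(alive,v0) | N1.N0=(suspect,v1) N1.N1=(alive,v0) N1.N2=(alive,v0)
Op 7: gossip N2<->N1 -> N2.N0=(suspect,v1) N2.N1=(alive,v0) N2.N2=(alive,v0) | N1.N0=(suspect,v1) N1.N1=(alive,v0) N1.N2=(alive,v0)
Op 8: gossip N2<->N0 -> N2.N0=(suspect,v1) N2.N1=(alive,v0) N2.N2=(alive,v0) | N0.N0=(suspect,v1) N0.N1=(alive,v0) N0.N2=(alive,v0)
Op 9: N2 marks N0=alive -> (alive,v2)
Op 10: N2 marks N0=alive -> (alive,v3)
Op 11: N2 marks N2=suspect -> (suspect,v1)

Answer: N0=suspect,1 N1=alive,0 N2=alive,0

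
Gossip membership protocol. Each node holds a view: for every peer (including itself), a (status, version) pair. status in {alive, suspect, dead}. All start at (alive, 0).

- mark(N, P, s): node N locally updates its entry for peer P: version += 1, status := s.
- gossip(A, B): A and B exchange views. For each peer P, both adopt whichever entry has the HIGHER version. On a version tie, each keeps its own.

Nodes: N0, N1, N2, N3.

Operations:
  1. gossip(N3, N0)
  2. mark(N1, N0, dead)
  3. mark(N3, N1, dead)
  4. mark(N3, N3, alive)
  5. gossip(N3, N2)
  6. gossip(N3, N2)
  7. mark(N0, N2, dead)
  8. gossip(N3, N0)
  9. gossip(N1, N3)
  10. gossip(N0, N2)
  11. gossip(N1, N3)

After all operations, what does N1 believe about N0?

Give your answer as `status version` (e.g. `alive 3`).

Answer: dead 1

Derivation:
Op 1: gossip N3<->N0 -> N3.N0=(alive,v0) N3.N1=(alive,v0) N3.N2=(alive,v0) N3.N3=(alive,v0) | N0.N0=(alive,v0) N0.N1=(alive,v0) N0.N2=(alive,v0) N0.N3=(alive,v0)
Op 2: N1 marks N0=dead -> (dead,v1)
Op 3: N3 marks N1=dead -> (dead,v1)
Op 4: N3 marks N3=alive -> (alive,v1)
Op 5: gossip N3<->N2 -> N3.N0=(alive,v0) N3.N1=(dead,v1) N3.N2=(alive,v0) N3.N3=(alive,v1) | N2.N0=(alive,v0) N2.N1=(dead,v1) N2.N2=(alive,v0) N2.N3=(alive,v1)
Op 6: gossip N3<->N2 -> N3.N0=(alive,v0) N3.N1=(dead,v1) N3.N2=(alive,v0) N3.N3=(alive,v1) | N2.N0=(alive,v0) N2.N1=(dead,v1) N2.N2=(alive,v0) N2.N3=(alive,v1)
Op 7: N0 marks N2=dead -> (dead,v1)
Op 8: gossip N3<->N0 -> N3.N0=(alive,v0) N3.N1=(dead,v1) N3.N2=(dead,v1) N3.N3=(alive,v1) | N0.N0=(alive,v0) N0.N1=(dead,v1) N0.N2=(dead,v1) N0.N3=(alive,v1)
Op 9: gossip N1<->N3 -> N1.N0=(dead,v1) N1.N1=(dead,v1) N1.N2=(dead,v1) N1.N3=(alive,v1) | N3.N0=(dead,v1) N3.N1=(dead,v1) N3.N2=(dead,v1) N3.N3=(alive,v1)
Op 10: gossip N0<->N2 -> N0.N0=(alive,v0) N0.N1=(dead,v1) N0.N2=(dead,v1) N0.N3=(alive,v1) | N2.N0=(alive,v0) N2.N1=(dead,v1) N2.N2=(dead,v1) N2.N3=(alive,v1)
Op 11: gossip N1<->N3 -> N1.N0=(dead,v1) N1.N1=(dead,v1) N1.N2=(dead,v1) N1.N3=(alive,v1) | N3.N0=(dead,v1) N3.N1=(dead,v1) N3.N2=(dead,v1) N3.N3=(alive,v1)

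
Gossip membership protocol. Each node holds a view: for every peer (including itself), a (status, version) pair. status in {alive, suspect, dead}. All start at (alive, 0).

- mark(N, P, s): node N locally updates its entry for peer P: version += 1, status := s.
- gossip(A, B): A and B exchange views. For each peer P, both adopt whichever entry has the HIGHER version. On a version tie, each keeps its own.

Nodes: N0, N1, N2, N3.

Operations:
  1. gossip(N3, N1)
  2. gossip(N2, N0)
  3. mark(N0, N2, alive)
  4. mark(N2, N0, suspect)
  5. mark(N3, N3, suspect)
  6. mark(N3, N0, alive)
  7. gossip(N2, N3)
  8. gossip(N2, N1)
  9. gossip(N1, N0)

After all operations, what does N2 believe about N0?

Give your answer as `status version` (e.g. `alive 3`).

Op 1: gossip N3<->N1 -> N3.N0=(alive,v0) N3.N1=(alive,v0) N3.N2=(alive,v0) N3.N3=(alive,v0) | N1.N0=(alive,v0) N1.N1=(alive,v0) N1.N2=(alive,v0) N1.N3=(alive,v0)
Op 2: gossip N2<->N0 -> N2.N0=(alive,v0) N2.N1=(alive,v0) N2.N2=(alive,v0) N2.N3=(alive,v0) | N0.N0=(alive,v0) N0.N1=(alive,v0) N0.N2=(alive,v0) N0.N3=(alive,v0)
Op 3: N0 marks N2=alive -> (alive,v1)
Op 4: N2 marks N0=suspect -> (suspect,v1)
Op 5: N3 marks N3=suspect -> (suspect,v1)
Op 6: N3 marks N0=alive -> (alive,v1)
Op 7: gossip N2<->N3 -> N2.N0=(suspect,v1) N2.N1=(alive,v0) N2.N2=(alive,v0) N2.N3=(suspect,v1) | N3.N0=(alive,v1) N3.N1=(alive,v0) N3.N2=(alive,v0) N3.N3=(suspect,v1)
Op 8: gossip N2<->N1 -> N2.N0=(suspect,v1) N2.N1=(alive,v0) N2.N2=(alive,v0) N2.N3=(suspect,v1) | N1.N0=(suspect,v1) N1.N1=(alive,v0) N1.N2=(alive,v0) N1.N3=(suspect,v1)
Op 9: gossip N1<->N0 -> N1.N0=(suspect,v1) N1.N1=(alive,v0) N1.N2=(alive,v1) N1.N3=(suspect,v1) | N0.N0=(suspect,v1) N0.N1=(alive,v0) N0.N2=(alive,v1) N0.N3=(suspect,v1)

Answer: suspect 1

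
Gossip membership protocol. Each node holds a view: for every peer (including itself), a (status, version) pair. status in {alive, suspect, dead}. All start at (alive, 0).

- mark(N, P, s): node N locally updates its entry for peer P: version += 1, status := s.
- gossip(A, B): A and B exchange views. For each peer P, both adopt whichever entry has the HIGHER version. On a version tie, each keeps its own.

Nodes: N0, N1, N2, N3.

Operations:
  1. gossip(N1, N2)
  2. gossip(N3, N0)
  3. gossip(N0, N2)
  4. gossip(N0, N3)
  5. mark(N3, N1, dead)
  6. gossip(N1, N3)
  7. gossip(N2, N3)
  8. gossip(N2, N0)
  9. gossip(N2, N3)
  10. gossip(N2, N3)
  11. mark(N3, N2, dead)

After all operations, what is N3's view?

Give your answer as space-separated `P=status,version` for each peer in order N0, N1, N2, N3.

Op 1: gossip N1<->N2 -> N1.N0=(alive,v0) N1.N1=(alive,v0) N1.N2=(alive,v0) N1.N3=(alive,v0) | N2.N0=(alive,v0) N2.N1=(alive,v0) N2.N2=(alive,v0) N2.N3=(alive,v0)
Op 2: gossip N3<->N0 -> N3.N0=(alive,v0) N3.N1=(alive,v0) N3.N2=(alive,v0) N3.N3=(alive,v0) | N0.N0=(alive,v0) N0.N1=(alive,v0) N0.N2=(alive,v0) N0.N3=(alive,v0)
Op 3: gossip N0<->N2 -> N0.N0=(alive,v0) N0.N1=(alive,v0) N0.N2=(alive,v0) N0.N3=(alive,v0) | N2.N0=(alive,v0) N2.N1=(alive,v0) N2.N2=(alive,v0) N2.N3=(alive,v0)
Op 4: gossip N0<->N3 -> N0.N0=(alive,v0) N0.N1=(alive,v0) N0.N2=(alive,v0) N0.N3=(alive,v0) | N3.N0=(alive,v0) N3.N1=(alive,v0) N3.N2=(alive,v0) N3.N3=(alive,v0)
Op 5: N3 marks N1=dead -> (dead,v1)
Op 6: gossip N1<->N3 -> N1.N0=(alive,v0) N1.N1=(dead,v1) N1.N2=(alive,v0) N1.N3=(alive,v0) | N3.N0=(alive,v0) N3.N1=(dead,v1) N3.N2=(alive,v0) N3.N3=(alive,v0)
Op 7: gossip N2<->N3 -> N2.N0=(alive,v0) N2.N1=(dead,v1) N2.N2=(alive,v0) N2.N3=(alive,v0) | N3.N0=(alive,v0) N3.N1=(dead,v1) N3.N2=(alive,v0) N3.N3=(alive,v0)
Op 8: gossip N2<->N0 -> N2.N0=(alive,v0) N2.N1=(dead,v1) N2.N2=(alive,v0) N2.N3=(alive,v0) | N0.N0=(alive,v0) N0.N1=(dead,v1) N0.N2=(alive,v0) N0.N3=(alive,v0)
Op 9: gossip N2<->N3 -> N2.N0=(alive,v0) N2.N1=(dead,v1) N2.N2=(alive,v0) N2.N3=(alive,v0) | N3.N0=(alive,v0) N3.N1=(dead,v1) N3.N2=(alive,v0) N3.N3=(alive,v0)
Op 10: gossip N2<->N3 -> N2.N0=(alive,v0) N2.N1=(dead,v1) N2.N2=(alive,v0) N2.N3=(alive,v0) | N3.N0=(alive,v0) N3.N1=(dead,v1) N3.N2=(alive,v0) N3.N3=(alive,v0)
Op 11: N3 marks N2=dead -> (dead,v1)

Answer: N0=alive,0 N1=dead,1 N2=dead,1 N3=alive,0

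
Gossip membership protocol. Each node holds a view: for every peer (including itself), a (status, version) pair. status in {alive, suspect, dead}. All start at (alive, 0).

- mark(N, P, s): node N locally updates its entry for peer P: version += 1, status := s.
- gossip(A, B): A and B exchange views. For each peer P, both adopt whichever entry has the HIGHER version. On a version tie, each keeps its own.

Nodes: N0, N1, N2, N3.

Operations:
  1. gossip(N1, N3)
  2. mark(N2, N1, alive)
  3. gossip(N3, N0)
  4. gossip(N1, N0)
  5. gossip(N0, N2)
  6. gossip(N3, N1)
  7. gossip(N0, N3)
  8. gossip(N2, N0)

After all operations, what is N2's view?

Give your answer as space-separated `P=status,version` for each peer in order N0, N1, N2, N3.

Answer: N0=alive,0 N1=alive,1 N2=alive,0 N3=alive,0

Derivation:
Op 1: gossip N1<->N3 -> N1.N0=(alive,v0) N1.N1=(alive,v0) N1.N2=(alive,v0) N1.N3=(alive,v0) | N3.N0=(alive,v0) N3.N1=(alive,v0) N3.N2=(alive,v0) N3.N3=(alive,v0)
Op 2: N2 marks N1=alive -> (alive,v1)
Op 3: gossip N3<->N0 -> N3.N0=(alive,v0) N3.N1=(alive,v0) N3.N2=(alive,v0) N3.N3=(alive,v0) | N0.N0=(alive,v0) N0.N1=(alive,v0) N0.N2=(alive,v0) N0.N3=(alive,v0)
Op 4: gossip N1<->N0 -> N1.N0=(alive,v0) N1.N1=(alive,v0) N1.N2=(alive,v0) N1.N3=(alive,v0) | N0.N0=(alive,v0) N0.N1=(alive,v0) N0.N2=(alive,v0) N0.N3=(alive,v0)
Op 5: gossip N0<->N2 -> N0.N0=(alive,v0) N0.N1=(alive,v1) N0.N2=(alive,v0) N0.N3=(alive,v0) | N2.N0=(alive,v0) N2.N1=(alive,v1) N2.N2=(alive,v0) N2.N3=(alive,v0)
Op 6: gossip N3<->N1 -> N3.N0=(alive,v0) N3.N1=(alive,v0) N3.N2=(alive,v0) N3.N3=(alive,v0) | N1.N0=(alive,v0) N1.N1=(alive,v0) N1.N2=(alive,v0) N1.N3=(alive,v0)
Op 7: gossip N0<->N3 -> N0.N0=(alive,v0) N0.N1=(alive,v1) N0.N2=(alive,v0) N0.N3=(alive,v0) | N3.N0=(alive,v0) N3.N1=(alive,v1) N3.N2=(alive,v0) N3.N3=(alive,v0)
Op 8: gossip N2<->N0 -> N2.N0=(alive,v0) N2.N1=(alive,v1) N2.N2=(alive,v0) N2.N3=(alive,v0) | N0.N0=(alive,v0) N0.N1=(alive,v1) N0.N2=(alive,v0) N0.N3=(alive,v0)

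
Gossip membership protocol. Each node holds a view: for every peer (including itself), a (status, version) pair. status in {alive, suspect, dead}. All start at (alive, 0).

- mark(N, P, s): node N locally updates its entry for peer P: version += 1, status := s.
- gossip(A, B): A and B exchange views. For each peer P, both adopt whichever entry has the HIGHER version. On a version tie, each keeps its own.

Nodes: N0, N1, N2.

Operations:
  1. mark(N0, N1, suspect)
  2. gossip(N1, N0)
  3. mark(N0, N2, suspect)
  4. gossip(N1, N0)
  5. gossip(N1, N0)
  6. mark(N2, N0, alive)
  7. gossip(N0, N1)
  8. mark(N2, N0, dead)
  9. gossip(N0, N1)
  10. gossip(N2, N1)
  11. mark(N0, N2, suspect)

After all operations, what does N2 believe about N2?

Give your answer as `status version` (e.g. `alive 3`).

Answer: suspect 1

Derivation:
Op 1: N0 marks N1=suspect -> (suspect,v1)
Op 2: gossip N1<->N0 -> N1.N0=(alive,v0) N1.N1=(suspect,v1) N1.N2=(alive,v0) | N0.N0=(alive,v0) N0.N1=(suspect,v1) N0.N2=(alive,v0)
Op 3: N0 marks N2=suspect -> (suspect,v1)
Op 4: gossip N1<->N0 -> N1.N0=(alive,v0) N1.N1=(suspect,v1) N1.N2=(suspect,v1) | N0.N0=(alive,v0) N0.N1=(suspect,v1) N0.N2=(suspect,v1)
Op 5: gossip N1<->N0 -> N1.N0=(alive,v0) N1.N1=(suspect,v1) N1.N2=(suspect,v1) | N0.N0=(alive,v0) N0.N1=(suspect,v1) N0.N2=(suspect,v1)
Op 6: N2 marks N0=alive -> (alive,v1)
Op 7: gossip N0<->N1 -> N0.N0=(alive,v0) N0.N1=(suspect,v1) N0.N2=(suspect,v1) | N1.N0=(alive,v0) N1.N1=(suspect,v1) N1.N2=(suspect,v1)
Op 8: N2 marks N0=dead -> (dead,v2)
Op 9: gossip N0<->N1 -> N0.N0=(alive,v0) N0.N1=(suspect,v1) N0.N2=(suspect,v1) | N1.N0=(alive,v0) N1.N1=(suspect,v1) N1.N2=(suspect,v1)
Op 10: gossip N2<->N1 -> N2.N0=(dead,v2) N2.N1=(suspect,v1) N2.N2=(suspect,v1) | N1.N0=(dead,v2) N1.N1=(suspect,v1) N1.N2=(suspect,v1)
Op 11: N0 marks N2=suspect -> (suspect,v2)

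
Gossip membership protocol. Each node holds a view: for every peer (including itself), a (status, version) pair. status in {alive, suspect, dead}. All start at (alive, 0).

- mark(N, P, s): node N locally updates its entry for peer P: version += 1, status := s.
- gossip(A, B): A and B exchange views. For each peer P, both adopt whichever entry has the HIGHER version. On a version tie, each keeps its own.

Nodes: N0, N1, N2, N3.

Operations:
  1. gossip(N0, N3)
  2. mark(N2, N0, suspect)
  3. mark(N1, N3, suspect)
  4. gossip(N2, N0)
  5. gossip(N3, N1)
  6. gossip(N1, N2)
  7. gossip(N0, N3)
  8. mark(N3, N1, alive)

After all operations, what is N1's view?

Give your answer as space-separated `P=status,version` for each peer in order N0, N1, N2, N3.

Op 1: gossip N0<->N3 -> N0.N0=(alive,v0) N0.N1=(alive,v0) N0.N2=(alive,v0) N0.N3=(alive,v0) | N3.N0=(alive,v0) N3.N1=(alive,v0) N3.N2=(alive,v0) N3.N3=(alive,v0)
Op 2: N2 marks N0=suspect -> (suspect,v1)
Op 3: N1 marks N3=suspect -> (suspect,v1)
Op 4: gossip N2<->N0 -> N2.N0=(suspect,v1) N2.N1=(alive,v0) N2.N2=(alive,v0) N2.N3=(alive,v0) | N0.N0=(suspect,v1) N0.N1=(alive,v0) N0.N2=(alive,v0) N0.N3=(alive,v0)
Op 5: gossip N3<->N1 -> N3.N0=(alive,v0) N3.N1=(alive,v0) N3.N2=(alive,v0) N3.N3=(suspect,v1) | N1.N0=(alive,v0) N1.N1=(alive,v0) N1.N2=(alive,v0) N1.N3=(suspect,v1)
Op 6: gossip N1<->N2 -> N1.N0=(suspect,v1) N1.N1=(alive,v0) N1.N2=(alive,v0) N1.N3=(suspect,v1) | N2.N0=(suspect,v1) N2.N1=(alive,v0) N2.N2=(alive,v0) N2.N3=(suspect,v1)
Op 7: gossip N0<->N3 -> N0.N0=(suspect,v1) N0.N1=(alive,v0) N0.N2=(alive,v0) N0.N3=(suspect,v1) | N3.N0=(suspect,v1) N3.N1=(alive,v0) N3.N2=(alive,v0) N3.N3=(suspect,v1)
Op 8: N3 marks N1=alive -> (alive,v1)

Answer: N0=suspect,1 N1=alive,0 N2=alive,0 N3=suspect,1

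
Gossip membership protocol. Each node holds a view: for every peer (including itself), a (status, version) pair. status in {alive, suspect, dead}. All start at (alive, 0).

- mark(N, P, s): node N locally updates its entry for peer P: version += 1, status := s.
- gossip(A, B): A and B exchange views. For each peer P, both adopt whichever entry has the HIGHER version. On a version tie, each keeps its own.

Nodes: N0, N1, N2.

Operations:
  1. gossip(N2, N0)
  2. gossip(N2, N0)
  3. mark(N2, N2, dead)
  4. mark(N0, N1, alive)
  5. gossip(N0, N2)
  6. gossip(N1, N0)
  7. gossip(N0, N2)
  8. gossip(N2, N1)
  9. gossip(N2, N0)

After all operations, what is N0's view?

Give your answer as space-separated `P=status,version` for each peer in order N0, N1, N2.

Answer: N0=alive,0 N1=alive,1 N2=dead,1

Derivation:
Op 1: gossip N2<->N0 -> N2.N0=(alive,v0) N2.N1=(alive,v0) N2.N2=(alive,v0) | N0.N0=(alive,v0) N0.N1=(alive,v0) N0.N2=(alive,v0)
Op 2: gossip N2<->N0 -> N2.N0=(alive,v0) N2.N1=(alive,v0) N2.N2=(alive,v0) | N0.N0=(alive,v0) N0.N1=(alive,v0) N0.N2=(alive,v0)
Op 3: N2 marks N2=dead -> (dead,v1)
Op 4: N0 marks N1=alive -> (alive,v1)
Op 5: gossip N0<->N2 -> N0.N0=(alive,v0) N0.N1=(alive,v1) N0.N2=(dead,v1) | N2.N0=(alive,v0) N2.N1=(alive,v1) N2.N2=(dead,v1)
Op 6: gossip N1<->N0 -> N1.N0=(alive,v0) N1.N1=(alive,v1) N1.N2=(dead,v1) | N0.N0=(alive,v0) N0.N1=(alive,v1) N0.N2=(dead,v1)
Op 7: gossip N0<->N2 -> N0.N0=(alive,v0) N0.N1=(alive,v1) N0.N2=(dead,v1) | N2.N0=(alive,v0) N2.N1=(alive,v1) N2.N2=(dead,v1)
Op 8: gossip N2<->N1 -> N2.N0=(alive,v0) N2.N1=(alive,v1) N2.N2=(dead,v1) | N1.N0=(alive,v0) N1.N1=(alive,v1) N1.N2=(dead,v1)
Op 9: gossip N2<->N0 -> N2.N0=(alive,v0) N2.N1=(alive,v1) N2.N2=(dead,v1) | N0.N0=(alive,v0) N0.N1=(alive,v1) N0.N2=(dead,v1)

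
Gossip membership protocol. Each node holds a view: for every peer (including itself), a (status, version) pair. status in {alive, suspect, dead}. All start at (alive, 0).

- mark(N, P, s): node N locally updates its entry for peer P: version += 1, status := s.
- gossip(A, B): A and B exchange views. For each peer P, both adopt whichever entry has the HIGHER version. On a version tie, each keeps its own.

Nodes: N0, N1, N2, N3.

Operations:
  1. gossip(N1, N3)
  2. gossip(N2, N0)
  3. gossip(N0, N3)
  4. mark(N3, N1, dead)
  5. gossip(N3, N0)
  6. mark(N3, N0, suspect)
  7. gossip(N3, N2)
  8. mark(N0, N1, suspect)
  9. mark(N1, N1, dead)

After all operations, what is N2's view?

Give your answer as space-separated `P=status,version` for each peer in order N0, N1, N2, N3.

Op 1: gossip N1<->N3 -> N1.N0=(alive,v0) N1.N1=(alive,v0) N1.N2=(alive,v0) N1.N3=(alive,v0) | N3.N0=(alive,v0) N3.N1=(alive,v0) N3.N2=(alive,v0) N3.N3=(alive,v0)
Op 2: gossip N2<->N0 -> N2.N0=(alive,v0) N2.N1=(alive,v0) N2.N2=(alive,v0) N2.N3=(alive,v0) | N0.N0=(alive,v0) N0.N1=(alive,v0) N0.N2=(alive,v0) N0.N3=(alive,v0)
Op 3: gossip N0<->N3 -> N0.N0=(alive,v0) N0.N1=(alive,v0) N0.N2=(alive,v0) N0.N3=(alive,v0) | N3.N0=(alive,v0) N3.N1=(alive,v0) N3.N2=(alive,v0) N3.N3=(alive,v0)
Op 4: N3 marks N1=dead -> (dead,v1)
Op 5: gossip N3<->N0 -> N3.N0=(alive,v0) N3.N1=(dead,v1) N3.N2=(alive,v0) N3.N3=(alive,v0) | N0.N0=(alive,v0) N0.N1=(dead,v1) N0.N2=(alive,v0) N0.N3=(alive,v0)
Op 6: N3 marks N0=suspect -> (suspect,v1)
Op 7: gossip N3<->N2 -> N3.N0=(suspect,v1) N3.N1=(dead,v1) N3.N2=(alive,v0) N3.N3=(alive,v0) | N2.N0=(suspect,v1) N2.N1=(dead,v1) N2.N2=(alive,v0) N2.N3=(alive,v0)
Op 8: N0 marks N1=suspect -> (suspect,v2)
Op 9: N1 marks N1=dead -> (dead,v1)

Answer: N0=suspect,1 N1=dead,1 N2=alive,0 N3=alive,0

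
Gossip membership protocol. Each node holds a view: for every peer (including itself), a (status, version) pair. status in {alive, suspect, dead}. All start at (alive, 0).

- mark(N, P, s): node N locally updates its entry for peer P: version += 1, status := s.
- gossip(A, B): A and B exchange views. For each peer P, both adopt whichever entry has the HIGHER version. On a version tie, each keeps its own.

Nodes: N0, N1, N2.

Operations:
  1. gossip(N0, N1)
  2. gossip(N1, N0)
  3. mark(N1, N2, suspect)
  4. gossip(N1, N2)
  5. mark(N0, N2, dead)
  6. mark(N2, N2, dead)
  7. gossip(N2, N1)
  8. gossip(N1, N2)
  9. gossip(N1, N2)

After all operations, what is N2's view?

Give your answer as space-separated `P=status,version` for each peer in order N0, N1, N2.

Answer: N0=alive,0 N1=alive,0 N2=dead,2

Derivation:
Op 1: gossip N0<->N1 -> N0.N0=(alive,v0) N0.N1=(alive,v0) N0.N2=(alive,v0) | N1.N0=(alive,v0) N1.N1=(alive,v0) N1.N2=(alive,v0)
Op 2: gossip N1<->N0 -> N1.N0=(alive,v0) N1.N1=(alive,v0) N1.N2=(alive,v0) | N0.N0=(alive,v0) N0.N1=(alive,v0) N0.N2=(alive,v0)
Op 3: N1 marks N2=suspect -> (suspect,v1)
Op 4: gossip N1<->N2 -> N1.N0=(alive,v0) N1.N1=(alive,v0) N1.N2=(suspect,v1) | N2.N0=(alive,v0) N2.N1=(alive,v0) N2.N2=(suspect,v1)
Op 5: N0 marks N2=dead -> (dead,v1)
Op 6: N2 marks N2=dead -> (dead,v2)
Op 7: gossip N2<->N1 -> N2.N0=(alive,v0) N2.N1=(alive,v0) N2.N2=(dead,v2) | N1.N0=(alive,v0) N1.N1=(alive,v0) N1.N2=(dead,v2)
Op 8: gossip N1<->N2 -> N1.N0=(alive,v0) N1.N1=(alive,v0) N1.N2=(dead,v2) | N2.N0=(alive,v0) N2.N1=(alive,v0) N2.N2=(dead,v2)
Op 9: gossip N1<->N2 -> N1.N0=(alive,v0) N1.N1=(alive,v0) N1.N2=(dead,v2) | N2.N0=(alive,v0) N2.N1=(alive,v0) N2.N2=(dead,v2)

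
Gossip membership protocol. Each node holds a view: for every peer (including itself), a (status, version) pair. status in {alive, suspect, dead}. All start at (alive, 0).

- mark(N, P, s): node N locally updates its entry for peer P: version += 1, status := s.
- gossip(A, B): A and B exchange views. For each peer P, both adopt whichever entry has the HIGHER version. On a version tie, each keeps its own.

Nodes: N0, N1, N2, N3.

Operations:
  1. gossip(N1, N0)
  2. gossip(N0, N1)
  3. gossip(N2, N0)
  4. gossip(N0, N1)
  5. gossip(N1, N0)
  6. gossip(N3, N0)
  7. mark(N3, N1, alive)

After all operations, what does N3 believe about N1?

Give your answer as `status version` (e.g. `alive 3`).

Op 1: gossip N1<->N0 -> N1.N0=(alive,v0) N1.N1=(alive,v0) N1.N2=(alive,v0) N1.N3=(alive,v0) | N0.N0=(alive,v0) N0.N1=(alive,v0) N0.N2=(alive,v0) N0.N3=(alive,v0)
Op 2: gossip N0<->N1 -> N0.N0=(alive,v0) N0.N1=(alive,v0) N0.N2=(alive,v0) N0.N3=(alive,v0) | N1.N0=(alive,v0) N1.N1=(alive,v0) N1.N2=(alive,v0) N1.N3=(alive,v0)
Op 3: gossip N2<->N0 -> N2.N0=(alive,v0) N2.N1=(alive,v0) N2.N2=(alive,v0) N2.N3=(alive,v0) | N0.N0=(alive,v0) N0.N1=(alive,v0) N0.N2=(alive,v0) N0.N3=(alive,v0)
Op 4: gossip N0<->N1 -> N0.N0=(alive,v0) N0.N1=(alive,v0) N0.N2=(alive,v0) N0.N3=(alive,v0) | N1.N0=(alive,v0) N1.N1=(alive,v0) N1.N2=(alive,v0) N1.N3=(alive,v0)
Op 5: gossip N1<->N0 -> N1.N0=(alive,v0) N1.N1=(alive,v0) N1.N2=(alive,v0) N1.N3=(alive,v0) | N0.N0=(alive,v0) N0.N1=(alive,v0) N0.N2=(alive,v0) N0.N3=(alive,v0)
Op 6: gossip N3<->N0 -> N3.N0=(alive,v0) N3.N1=(alive,v0) N3.N2=(alive,v0) N3.N3=(alive,v0) | N0.N0=(alive,v0) N0.N1=(alive,v0) N0.N2=(alive,v0) N0.N3=(alive,v0)
Op 7: N3 marks N1=alive -> (alive,v1)

Answer: alive 1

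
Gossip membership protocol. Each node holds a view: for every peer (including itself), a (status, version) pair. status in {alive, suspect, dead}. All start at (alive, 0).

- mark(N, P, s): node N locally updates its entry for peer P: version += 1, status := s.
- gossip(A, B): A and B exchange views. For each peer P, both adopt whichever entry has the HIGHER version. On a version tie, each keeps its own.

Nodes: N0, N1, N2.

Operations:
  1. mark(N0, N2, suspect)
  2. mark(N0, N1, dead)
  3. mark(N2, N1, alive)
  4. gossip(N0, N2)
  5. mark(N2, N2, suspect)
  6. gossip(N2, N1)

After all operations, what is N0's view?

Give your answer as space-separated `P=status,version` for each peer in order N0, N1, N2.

Answer: N0=alive,0 N1=dead,1 N2=suspect,1

Derivation:
Op 1: N0 marks N2=suspect -> (suspect,v1)
Op 2: N0 marks N1=dead -> (dead,v1)
Op 3: N2 marks N1=alive -> (alive,v1)
Op 4: gossip N0<->N2 -> N0.N0=(alive,v0) N0.N1=(dead,v1) N0.N2=(suspect,v1) | N2.N0=(alive,v0) N2.N1=(alive,v1) N2.N2=(suspect,v1)
Op 5: N2 marks N2=suspect -> (suspect,v2)
Op 6: gossip N2<->N1 -> N2.N0=(alive,v0) N2.N1=(alive,v1) N2.N2=(suspect,v2) | N1.N0=(alive,v0) N1.N1=(alive,v1) N1.N2=(suspect,v2)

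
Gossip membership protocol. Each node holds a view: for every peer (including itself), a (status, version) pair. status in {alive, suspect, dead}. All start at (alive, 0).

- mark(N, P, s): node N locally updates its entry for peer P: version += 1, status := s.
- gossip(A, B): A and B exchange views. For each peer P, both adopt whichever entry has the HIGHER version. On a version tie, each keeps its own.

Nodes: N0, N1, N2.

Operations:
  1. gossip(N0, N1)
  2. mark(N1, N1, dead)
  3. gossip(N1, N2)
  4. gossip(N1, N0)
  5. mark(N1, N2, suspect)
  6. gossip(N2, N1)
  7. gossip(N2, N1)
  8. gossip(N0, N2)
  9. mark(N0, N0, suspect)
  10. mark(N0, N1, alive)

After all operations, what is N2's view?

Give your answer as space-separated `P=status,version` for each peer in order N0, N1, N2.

Op 1: gossip N0<->N1 -> N0.N0=(alive,v0) N0.N1=(alive,v0) N0.N2=(alive,v0) | N1.N0=(alive,v0) N1.N1=(alive,v0) N1.N2=(alive,v0)
Op 2: N1 marks N1=dead -> (dead,v1)
Op 3: gossip N1<->N2 -> N1.N0=(alive,v0) N1.N1=(dead,v1) N1.N2=(alive,v0) | N2.N0=(alive,v0) N2.N1=(dead,v1) N2.N2=(alive,v0)
Op 4: gossip N1<->N0 -> N1.N0=(alive,v0) N1.N1=(dead,v1) N1.N2=(alive,v0) | N0.N0=(alive,v0) N0.N1=(dead,v1) N0.N2=(alive,v0)
Op 5: N1 marks N2=suspect -> (suspect,v1)
Op 6: gossip N2<->N1 -> N2.N0=(alive,v0) N2.N1=(dead,v1) N2.N2=(suspect,v1) | N1.N0=(alive,v0) N1.N1=(dead,v1) N1.N2=(suspect,v1)
Op 7: gossip N2<->N1 -> N2.N0=(alive,v0) N2.N1=(dead,v1) N2.N2=(suspect,v1) | N1.N0=(alive,v0) N1.N1=(dead,v1) N1.N2=(suspect,v1)
Op 8: gossip N0<->N2 -> N0.N0=(alive,v0) N0.N1=(dead,v1) N0.N2=(suspect,v1) | N2.N0=(alive,v0) N2.N1=(dead,v1) N2.N2=(suspect,v1)
Op 9: N0 marks N0=suspect -> (suspect,v1)
Op 10: N0 marks N1=alive -> (alive,v2)

Answer: N0=alive,0 N1=dead,1 N2=suspect,1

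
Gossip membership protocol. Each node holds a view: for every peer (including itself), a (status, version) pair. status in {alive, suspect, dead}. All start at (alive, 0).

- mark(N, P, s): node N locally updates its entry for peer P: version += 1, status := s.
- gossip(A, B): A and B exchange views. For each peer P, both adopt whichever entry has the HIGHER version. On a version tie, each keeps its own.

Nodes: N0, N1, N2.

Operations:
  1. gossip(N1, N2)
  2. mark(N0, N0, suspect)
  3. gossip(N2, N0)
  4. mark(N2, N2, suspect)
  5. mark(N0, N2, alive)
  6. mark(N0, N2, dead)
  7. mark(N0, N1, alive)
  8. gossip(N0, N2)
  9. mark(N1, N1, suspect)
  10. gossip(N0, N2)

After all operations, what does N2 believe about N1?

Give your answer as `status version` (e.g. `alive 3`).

Op 1: gossip N1<->N2 -> N1.N0=(alive,v0) N1.N1=(alive,v0) N1.N2=(alive,v0) | N2.N0=(alive,v0) N2.N1=(alive,v0) N2.N2=(alive,v0)
Op 2: N0 marks N0=suspect -> (suspect,v1)
Op 3: gossip N2<->N0 -> N2.N0=(suspect,v1) N2.N1=(alive,v0) N2.N2=(alive,v0) | N0.N0=(suspect,v1) N0.N1=(alive,v0) N0.N2=(alive,v0)
Op 4: N2 marks N2=suspect -> (suspect,v1)
Op 5: N0 marks N2=alive -> (alive,v1)
Op 6: N0 marks N2=dead -> (dead,v2)
Op 7: N0 marks N1=alive -> (alive,v1)
Op 8: gossip N0<->N2 -> N0.N0=(suspect,v1) N0.N1=(alive,v1) N0.N2=(dead,v2) | N2.N0=(suspect,v1) N2.N1=(alive,v1) N2.N2=(dead,v2)
Op 9: N1 marks N1=suspect -> (suspect,v1)
Op 10: gossip N0<->N2 -> N0.N0=(suspect,v1) N0.N1=(alive,v1) N0.N2=(dead,v2) | N2.N0=(suspect,v1) N2.N1=(alive,v1) N2.N2=(dead,v2)

Answer: alive 1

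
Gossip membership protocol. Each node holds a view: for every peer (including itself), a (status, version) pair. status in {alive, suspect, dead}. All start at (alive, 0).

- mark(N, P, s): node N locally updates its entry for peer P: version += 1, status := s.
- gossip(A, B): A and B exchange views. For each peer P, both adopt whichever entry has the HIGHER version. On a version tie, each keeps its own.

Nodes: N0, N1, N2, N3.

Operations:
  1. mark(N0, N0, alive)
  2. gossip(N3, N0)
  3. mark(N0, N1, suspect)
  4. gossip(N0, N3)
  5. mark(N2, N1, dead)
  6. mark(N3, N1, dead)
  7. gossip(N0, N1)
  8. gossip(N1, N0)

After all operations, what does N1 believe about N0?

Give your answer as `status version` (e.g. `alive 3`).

Answer: alive 1

Derivation:
Op 1: N0 marks N0=alive -> (alive,v1)
Op 2: gossip N3<->N0 -> N3.N0=(alive,v1) N3.N1=(alive,v0) N3.N2=(alive,v0) N3.N3=(alive,v0) | N0.N0=(alive,v1) N0.N1=(alive,v0) N0.N2=(alive,v0) N0.N3=(alive,v0)
Op 3: N0 marks N1=suspect -> (suspect,v1)
Op 4: gossip N0<->N3 -> N0.N0=(alive,v1) N0.N1=(suspect,v1) N0.N2=(alive,v0) N0.N3=(alive,v0) | N3.N0=(alive,v1) N3.N1=(suspect,v1) N3.N2=(alive,v0) N3.N3=(alive,v0)
Op 5: N2 marks N1=dead -> (dead,v1)
Op 6: N3 marks N1=dead -> (dead,v2)
Op 7: gossip N0<->N1 -> N0.N0=(alive,v1) N0.N1=(suspect,v1) N0.N2=(alive,v0) N0.N3=(alive,v0) | N1.N0=(alive,v1) N1.N1=(suspect,v1) N1.N2=(alive,v0) N1.N3=(alive,v0)
Op 8: gossip N1<->N0 -> N1.N0=(alive,v1) N1.N1=(suspect,v1) N1.N2=(alive,v0) N1.N3=(alive,v0) | N0.N0=(alive,v1) N0.N1=(suspect,v1) N0.N2=(alive,v0) N0.N3=(alive,v0)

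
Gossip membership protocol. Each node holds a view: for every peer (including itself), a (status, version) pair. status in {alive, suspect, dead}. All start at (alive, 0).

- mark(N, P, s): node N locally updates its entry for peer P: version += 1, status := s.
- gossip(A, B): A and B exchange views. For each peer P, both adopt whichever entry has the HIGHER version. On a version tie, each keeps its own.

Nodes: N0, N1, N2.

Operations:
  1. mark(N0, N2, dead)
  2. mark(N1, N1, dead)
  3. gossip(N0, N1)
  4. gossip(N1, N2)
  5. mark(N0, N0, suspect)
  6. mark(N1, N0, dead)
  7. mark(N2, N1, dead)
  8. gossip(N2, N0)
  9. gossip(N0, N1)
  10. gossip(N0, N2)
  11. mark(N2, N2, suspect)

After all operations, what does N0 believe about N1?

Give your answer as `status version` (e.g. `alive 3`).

Op 1: N0 marks N2=dead -> (dead,v1)
Op 2: N1 marks N1=dead -> (dead,v1)
Op 3: gossip N0<->N1 -> N0.N0=(alive,v0) N0.N1=(dead,v1) N0.N2=(dead,v1) | N1.N0=(alive,v0) N1.N1=(dead,v1) N1.N2=(dead,v1)
Op 4: gossip N1<->N2 -> N1.N0=(alive,v0) N1.N1=(dead,v1) N1.N2=(dead,v1) | N2.N0=(alive,v0) N2.N1=(dead,v1) N2.N2=(dead,v1)
Op 5: N0 marks N0=suspect -> (suspect,v1)
Op 6: N1 marks N0=dead -> (dead,v1)
Op 7: N2 marks N1=dead -> (dead,v2)
Op 8: gossip N2<->N0 -> N2.N0=(suspect,v1) N2.N1=(dead,v2) N2.N2=(dead,v1) | N0.N0=(suspect,v1) N0.N1=(dead,v2) N0.N2=(dead,v1)
Op 9: gossip N0<->N1 -> N0.N0=(suspect,v1) N0.N1=(dead,v2) N0.N2=(dead,v1) | N1.N0=(dead,v1) N1.N1=(dead,v2) N1.N2=(dead,v1)
Op 10: gossip N0<->N2 -> N0.N0=(suspect,v1) N0.N1=(dead,v2) N0.N2=(dead,v1) | N2.N0=(suspect,v1) N2.N1=(dead,v2) N2.N2=(dead,v1)
Op 11: N2 marks N2=suspect -> (suspect,v2)

Answer: dead 2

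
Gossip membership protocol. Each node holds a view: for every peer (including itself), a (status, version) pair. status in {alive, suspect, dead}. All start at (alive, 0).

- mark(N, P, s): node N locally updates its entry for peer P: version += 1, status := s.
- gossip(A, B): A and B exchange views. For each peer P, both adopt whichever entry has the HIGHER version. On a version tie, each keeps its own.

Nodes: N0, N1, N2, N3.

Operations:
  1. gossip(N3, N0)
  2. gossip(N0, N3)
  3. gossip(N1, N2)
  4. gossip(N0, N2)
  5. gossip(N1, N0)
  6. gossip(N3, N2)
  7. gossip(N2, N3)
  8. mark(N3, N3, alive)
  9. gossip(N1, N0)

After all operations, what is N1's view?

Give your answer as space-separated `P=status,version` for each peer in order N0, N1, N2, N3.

Answer: N0=alive,0 N1=alive,0 N2=alive,0 N3=alive,0

Derivation:
Op 1: gossip N3<->N0 -> N3.N0=(alive,v0) N3.N1=(alive,v0) N3.N2=(alive,v0) N3.N3=(alive,v0) | N0.N0=(alive,v0) N0.N1=(alive,v0) N0.N2=(alive,v0) N0.N3=(alive,v0)
Op 2: gossip N0<->N3 -> N0.N0=(alive,v0) N0.N1=(alive,v0) N0.N2=(alive,v0) N0.N3=(alive,v0) | N3.N0=(alive,v0) N3.N1=(alive,v0) N3.N2=(alive,v0) N3.N3=(alive,v0)
Op 3: gossip N1<->N2 -> N1.N0=(alive,v0) N1.N1=(alive,v0) N1.N2=(alive,v0) N1.N3=(alive,v0) | N2.N0=(alive,v0) N2.N1=(alive,v0) N2.N2=(alive,v0) N2.N3=(alive,v0)
Op 4: gossip N0<->N2 -> N0.N0=(alive,v0) N0.N1=(alive,v0) N0.N2=(alive,v0) N0.N3=(alive,v0) | N2.N0=(alive,v0) N2.N1=(alive,v0) N2.N2=(alive,v0) N2.N3=(alive,v0)
Op 5: gossip N1<->N0 -> N1.N0=(alive,v0) N1.N1=(alive,v0) N1.N2=(alive,v0) N1.N3=(alive,v0) | N0.N0=(alive,v0) N0.N1=(alive,v0) N0.N2=(alive,v0) N0.N3=(alive,v0)
Op 6: gossip N3<->N2 -> N3.N0=(alive,v0) N3.N1=(alive,v0) N3.N2=(alive,v0) N3.N3=(alive,v0) | N2.N0=(alive,v0) N2.N1=(alive,v0) N2.N2=(alive,v0) N2.N3=(alive,v0)
Op 7: gossip N2<->N3 -> N2.N0=(alive,v0) N2.N1=(alive,v0) N2.N2=(alive,v0) N2.N3=(alive,v0) | N3.N0=(alive,v0) N3.N1=(alive,v0) N3.N2=(alive,v0) N3.N3=(alive,v0)
Op 8: N3 marks N3=alive -> (alive,v1)
Op 9: gossip N1<->N0 -> N1.N0=(alive,v0) N1.N1=(alive,v0) N1.N2=(alive,v0) N1.N3=(alive,v0) | N0.N0=(alive,v0) N0.N1=(alive,v0) N0.N2=(alive,v0) N0.N3=(alive,v0)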